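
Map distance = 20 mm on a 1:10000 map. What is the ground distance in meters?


ground = 20 mm * 10000 / 1000 = 200.0 m

200.0 m


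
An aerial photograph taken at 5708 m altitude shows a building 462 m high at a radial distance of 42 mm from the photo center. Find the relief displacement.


d = h * r / H = 462 * 42 / 5708 = 3.4 mm

3.4 mm


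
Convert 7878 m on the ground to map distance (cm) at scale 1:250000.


map_cm = 7878 * 100 / 250000 = 3.1512 cm ≈ 3.15 cm

3.15 cm


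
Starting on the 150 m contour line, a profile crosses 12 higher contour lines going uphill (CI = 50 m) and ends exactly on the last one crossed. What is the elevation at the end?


elevation = 150 + 12 * 50 = 750 m

750 m


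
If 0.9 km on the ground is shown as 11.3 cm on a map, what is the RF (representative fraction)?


ground = 0.9 km = 90000 cm; RF denominator = ground / map = 90000 / 11.3 ≈ 7965; RF = 1:7965

1:7965


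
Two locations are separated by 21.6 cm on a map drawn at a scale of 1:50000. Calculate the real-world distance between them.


ground = 21.6 cm * 50000 / 100 = 10800.0 m = 10.8 km

10.8 km


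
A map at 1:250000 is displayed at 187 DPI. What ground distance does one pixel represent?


pixel_cm = 2.54 / 187 ≈ 0.013583 cm
ground = pixel_cm * 250000 / 100 = 2.54 * 250000 / (187 * 100) = 635000 / 18700 ≈ 33.96 m

33.96 m


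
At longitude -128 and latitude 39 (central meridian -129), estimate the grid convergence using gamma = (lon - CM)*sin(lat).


gamma = (-128 - -129) * sin(39) = 1 * 0.62932 = 0.629 degrees

0.629 degrees


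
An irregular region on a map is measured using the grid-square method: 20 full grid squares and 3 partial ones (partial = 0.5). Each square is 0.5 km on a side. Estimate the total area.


effective squares = 20 + 3 * 0.5 = 21.5
area = 21.5 * 0.25 = 5.375 km^2

5.375 km^2


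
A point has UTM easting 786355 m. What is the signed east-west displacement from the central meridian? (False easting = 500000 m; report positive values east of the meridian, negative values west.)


displacement = 786355 - 500000 = 286355 m

286355 m


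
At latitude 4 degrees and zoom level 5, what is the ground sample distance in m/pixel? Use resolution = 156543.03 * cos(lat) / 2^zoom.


res = 156543.03 * cos(4) / 2^5 = 156543.03 * 0.99756405 / 32 = 4880.05 m/pixel

4880.05 m/pixel


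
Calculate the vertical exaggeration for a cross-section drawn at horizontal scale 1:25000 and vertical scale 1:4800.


VE = horizontal_scale / vertical_scale = 25000 / 4800 ≈ 5.2

5.2x


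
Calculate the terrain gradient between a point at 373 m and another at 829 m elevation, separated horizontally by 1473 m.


gradient = (829 - 373) / 1473 = 456 / 1473 = 0.3096

0.3096


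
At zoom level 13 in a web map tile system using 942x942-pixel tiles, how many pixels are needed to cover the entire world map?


tiles per axis = 2^13 = 8192
total tiles = 8192^2 = 67108864
pixels per axis = 8192 * 942 = 7716864
total pixels = 7716864^2 = 59549989994496

59549989994496 pixels


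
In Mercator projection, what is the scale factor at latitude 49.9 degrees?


SF = 1 / cos(49.9) = 1 / 0.644124 = 1.552

1.552


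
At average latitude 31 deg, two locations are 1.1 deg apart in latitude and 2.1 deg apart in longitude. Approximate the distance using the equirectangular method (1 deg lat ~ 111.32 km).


dlat_km = 1.1 * 111.32 = 122.452
dlon_km = 2.1 * 111.32 * cos(31) ≈ 200.382
dist = sqrt(122.452^2 + 200.382^2) ≈ 234.8 km

234.8 km


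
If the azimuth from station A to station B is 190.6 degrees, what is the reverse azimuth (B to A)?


back azimuth = (190.6 + 180) mod 360 = 10.6 degrees

10.6 degrees


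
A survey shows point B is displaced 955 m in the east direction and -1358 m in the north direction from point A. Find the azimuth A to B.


az = atan2(955, -1358) = 144.9 deg
adjusted to 0-360: 144.9 degrees

144.9 degrees


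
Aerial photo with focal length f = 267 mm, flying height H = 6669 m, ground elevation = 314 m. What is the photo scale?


scale = f / (H - h) = 267 mm / 6355 m = 267 / 6355000 = 1:23801

1:23801


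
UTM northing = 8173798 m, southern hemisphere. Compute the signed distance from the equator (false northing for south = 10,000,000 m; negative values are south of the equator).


For southern: actual = 8173798 - 10000000 = -1826202 m

-1826202 m


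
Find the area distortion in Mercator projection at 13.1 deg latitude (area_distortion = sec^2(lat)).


area_distortion = 1/cos^2(13.1) = 1.054

1.054


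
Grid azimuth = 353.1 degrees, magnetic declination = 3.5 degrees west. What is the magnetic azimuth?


magnetic azimuth = grid azimuth - declination (east +ve)
mag_az = 353.1 - -3.5 = 356.6 degrees

356.6 degrees


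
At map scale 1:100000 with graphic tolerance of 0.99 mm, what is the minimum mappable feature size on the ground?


ground = 0.99 mm * 100000 / 1000 = 99.0 m

99.0 m


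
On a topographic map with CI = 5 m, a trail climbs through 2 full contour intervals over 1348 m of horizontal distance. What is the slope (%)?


elevation change = 2 * 5 = 10 m
slope = 10 / 1348 * 100 = 0.7%

0.7%


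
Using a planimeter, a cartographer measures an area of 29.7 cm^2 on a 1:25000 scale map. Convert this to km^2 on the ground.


ground_area = 29.7 * (25000/100)^2 = 1856250.0 m^2 = 1.85625 km^2 ≈ 1.856 km^2

1.856 km^2


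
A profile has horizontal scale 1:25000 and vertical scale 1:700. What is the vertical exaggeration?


VE = horizontal_scale / vertical_scale = 25000 / 700 ≈ 35.7

35.7x


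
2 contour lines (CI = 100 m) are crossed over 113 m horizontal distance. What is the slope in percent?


elevation change = 2 * 100 = 200 m
slope = 200 / 113 * 100 = 177.0%

177.0%


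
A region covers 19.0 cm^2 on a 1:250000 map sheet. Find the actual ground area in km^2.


ground_area = 19.0 * (250000/100)^2 = 118750000.0 m^2 = 118.75 km^2

118.75 km^2


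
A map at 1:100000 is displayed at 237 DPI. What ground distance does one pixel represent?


pixel_cm = 2.54 / 237 ≈ 0.010717 cm
ground = pixel_cm * 100000 / 100 = 2.54 * 100000 / (237 * 100) = 254000 / 23700 ≈ 10.72 m

10.72 m


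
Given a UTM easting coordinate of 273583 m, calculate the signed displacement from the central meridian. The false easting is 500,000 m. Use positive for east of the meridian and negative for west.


displacement = 273583 - 500000 = -226417 m

-226417 m


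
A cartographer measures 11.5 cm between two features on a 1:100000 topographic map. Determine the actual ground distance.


ground = 11.5 cm * 100000 / 100 = 11500.0 m = 11.5 km

11.5 km


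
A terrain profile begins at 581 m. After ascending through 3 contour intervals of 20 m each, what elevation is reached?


elevation = 581 + 3 * 20 = 641 m

641 m


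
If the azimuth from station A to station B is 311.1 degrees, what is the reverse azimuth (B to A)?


back azimuth = (311.1 + 180) mod 360 = 131.1 degrees

131.1 degrees


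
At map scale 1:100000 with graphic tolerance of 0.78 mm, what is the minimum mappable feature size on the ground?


ground = 0.78 mm * 100000 / 1000 = 78.0 m

78.0 m


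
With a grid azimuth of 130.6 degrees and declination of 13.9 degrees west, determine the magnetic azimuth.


magnetic azimuth = grid azimuth - declination (east +ve)
mag_az = 130.6 - -13.9 = 144.5 degrees

144.5 degrees


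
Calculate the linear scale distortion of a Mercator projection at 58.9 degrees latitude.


SF = 1 / cos(58.9) = 1 / 0.516533 = 1.936

1.936


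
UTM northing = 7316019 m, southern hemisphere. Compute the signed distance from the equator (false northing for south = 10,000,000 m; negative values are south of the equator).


For southern: actual = 7316019 - 10000000 = -2683981 m

-2683981 m


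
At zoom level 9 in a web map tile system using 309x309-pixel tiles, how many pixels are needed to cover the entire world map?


tiles per axis = 2^9 = 512
total tiles = 512^2 = 262144
pixels per axis = 512 * 309 = 158208
total pixels = 158208^2 = 25029771264

25029771264 pixels


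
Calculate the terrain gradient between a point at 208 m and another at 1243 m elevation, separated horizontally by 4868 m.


gradient = (1243 - 208) / 4868 = 1035 / 4868 = 0.2126

0.2126


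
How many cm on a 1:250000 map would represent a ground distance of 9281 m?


map_cm = 9281 * 100 / 250000 = 3.7124 cm ≈ 3.71 cm

3.71 cm


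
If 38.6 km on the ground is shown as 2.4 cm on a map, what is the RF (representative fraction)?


ground = 38.6 km = 3860000 cm; RF denominator = ground / map = 3860000 / 2.4 ≈ 1608333; RF = 1:1608333

1:1608333


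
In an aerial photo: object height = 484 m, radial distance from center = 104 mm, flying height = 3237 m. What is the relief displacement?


d = h * r / H = 484 * 104 / 3237 = 15.55 mm

15.55 mm


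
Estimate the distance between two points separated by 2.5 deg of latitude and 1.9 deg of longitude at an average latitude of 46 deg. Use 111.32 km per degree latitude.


dlat_km = 2.5 * 111.32 = 278.3
dlon_km = 1.9 * 111.32 * cos(46) ≈ 146.926
dist = sqrt(278.3^2 + 146.926^2) ≈ 314.7 km

314.7 km


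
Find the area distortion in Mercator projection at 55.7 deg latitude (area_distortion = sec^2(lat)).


area_distortion = 1/cos^2(55.7) = 3.149

3.149


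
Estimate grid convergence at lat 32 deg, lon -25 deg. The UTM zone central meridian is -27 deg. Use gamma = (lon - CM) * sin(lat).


gamma = (-25 - -27) * sin(32) = 2 * 0.529919 = 1.06 degrees

1.06 degrees


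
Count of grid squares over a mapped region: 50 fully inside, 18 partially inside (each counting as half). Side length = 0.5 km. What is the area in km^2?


effective squares = 50 + 18 * 0.5 = 59.0
area = 59.0 * 0.25 = 14.75 km^2

14.75 km^2


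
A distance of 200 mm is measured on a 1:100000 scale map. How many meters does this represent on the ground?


ground = 200 mm * 100000 / 1000 = 20000.0 m

20000.0 m


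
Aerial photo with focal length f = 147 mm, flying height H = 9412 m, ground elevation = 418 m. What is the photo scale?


scale = f / (H - h) = 147 mm / 8994 m = 147 / 8994000 = 1:61184

1:61184


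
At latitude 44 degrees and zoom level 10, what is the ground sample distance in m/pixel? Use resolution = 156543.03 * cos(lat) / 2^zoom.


res = 156543.03 * cos(44) / 2^10 = 156543.03 * 0.7193398 / 1024 = 109.97 m/pixel

109.97 m/pixel


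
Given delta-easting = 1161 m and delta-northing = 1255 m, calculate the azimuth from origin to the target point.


az = atan2(1161, 1255) = 42.8 deg
adjusted to 0-360: 42.8 degrees

42.8 degrees


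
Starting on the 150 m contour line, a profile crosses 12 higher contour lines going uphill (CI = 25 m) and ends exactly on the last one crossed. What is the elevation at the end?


elevation = 150 + 12 * 25 = 450 m

450 m


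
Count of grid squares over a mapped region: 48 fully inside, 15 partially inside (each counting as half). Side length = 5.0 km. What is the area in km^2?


effective squares = 48 + 15 * 0.5 = 55.5
area = 55.5 * 25.0 = 1387.5 km^2

1387.5 km^2


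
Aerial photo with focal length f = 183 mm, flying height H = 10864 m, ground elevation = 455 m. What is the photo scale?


scale = f / (H - h) = 183 mm / 10409 m = 183 / 10409000 = 1:56880

1:56880


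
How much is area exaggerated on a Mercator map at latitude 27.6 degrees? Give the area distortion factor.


area_distortion = 1/cos^2(27.6) = 1.273

1.273


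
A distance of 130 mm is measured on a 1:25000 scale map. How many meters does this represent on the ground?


ground = 130 mm * 25000 / 1000 = 3250.0 m

3250.0 m


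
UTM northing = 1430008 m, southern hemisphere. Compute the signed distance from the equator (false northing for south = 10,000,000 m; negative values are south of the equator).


For southern: actual = 1430008 - 10000000 = -8569992 m

-8569992 m


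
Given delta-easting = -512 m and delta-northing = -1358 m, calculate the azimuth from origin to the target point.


az = atan2(-512, -1358) = -159.3 deg
adjusted to 0-360: 200.7 degrees

200.7 degrees


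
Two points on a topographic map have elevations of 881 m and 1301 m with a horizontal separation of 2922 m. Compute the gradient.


gradient = (1301 - 881) / 2922 = 420 / 2922 = 0.1437

0.1437


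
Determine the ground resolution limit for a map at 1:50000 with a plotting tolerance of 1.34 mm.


ground = 1.34 mm * 50000 / 1000 = 67.0 m

67.0 m


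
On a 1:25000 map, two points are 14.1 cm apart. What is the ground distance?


ground = 14.1 cm * 25000 / 100 = 3525.0 m = 3.525 km

3.525 km


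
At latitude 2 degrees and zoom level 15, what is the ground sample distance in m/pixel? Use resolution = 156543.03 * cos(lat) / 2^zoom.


res = 156543.03 * cos(2) / 2^15 = 156543.03 * 0.99939083 / 32768 = 4.77 m/pixel

4.77 m/pixel


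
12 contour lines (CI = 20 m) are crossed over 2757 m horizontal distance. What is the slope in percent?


elevation change = 12 * 20 = 240 m
slope = 240 / 2757 * 100 = 8.7%

8.7%


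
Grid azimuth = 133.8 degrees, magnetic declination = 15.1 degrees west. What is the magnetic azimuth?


magnetic azimuth = grid azimuth - declination (east +ve)
mag_az = 133.8 - -15.1 = 148.9 degrees

148.9 degrees


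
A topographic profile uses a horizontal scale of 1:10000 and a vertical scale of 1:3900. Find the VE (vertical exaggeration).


VE = horizontal_scale / vertical_scale = 10000 / 3900 ≈ 2.6

2.6x


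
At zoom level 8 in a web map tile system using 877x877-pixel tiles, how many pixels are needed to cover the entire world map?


tiles per axis = 2^8 = 256
total tiles = 256^2 = 65536
pixels per axis = 256 * 877 = 224512
total pixels = 224512^2 = 50405638144

50405638144 pixels


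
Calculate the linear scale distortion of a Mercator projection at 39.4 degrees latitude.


SF = 1 / cos(39.4) = 1 / 0.772734 = 1.294

1.294


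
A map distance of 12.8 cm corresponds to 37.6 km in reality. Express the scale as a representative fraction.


ground = 37.6 km = 3760000 cm; RF denominator = ground / map = 3760000 / 12.8 = 293750; RF = 1:293750

1:293750


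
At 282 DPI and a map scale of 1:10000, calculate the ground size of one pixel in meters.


pixel_cm = 2.54 / 282 ≈ 0.009007 cm
ground = pixel_cm * 10000 / 100 = 2.54 * 10000 / (282 * 100) = 25400 / 28200 ≈ 0.9 m

0.9 m


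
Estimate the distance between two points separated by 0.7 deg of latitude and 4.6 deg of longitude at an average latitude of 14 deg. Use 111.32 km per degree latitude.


dlat_km = 0.7 * 111.32 = 77.924
dlon_km = 4.6 * 111.32 * cos(14) ≈ 496.861
dist = sqrt(77.924^2 + 496.861^2) ≈ 502.9 km

502.9 km


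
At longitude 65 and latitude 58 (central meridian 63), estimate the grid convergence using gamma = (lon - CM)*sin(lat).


gamma = (65 - 63) * sin(58) = 2 * 0.848048 = 1.696 degrees

1.696 degrees


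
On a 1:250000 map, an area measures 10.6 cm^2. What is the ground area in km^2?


ground_area = 10.6 * (250000/100)^2 = 66250000.0 m^2 = 66.25 km^2

66.25 km^2


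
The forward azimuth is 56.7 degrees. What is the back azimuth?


back azimuth = (56.7 + 180) mod 360 = 236.7 degrees

236.7 degrees


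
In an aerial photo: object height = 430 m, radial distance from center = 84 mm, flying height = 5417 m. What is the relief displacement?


d = h * r / H = 430 * 84 / 5417 = 6.67 mm

6.67 mm


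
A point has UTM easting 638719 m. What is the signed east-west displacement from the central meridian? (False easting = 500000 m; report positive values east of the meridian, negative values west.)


displacement = 638719 - 500000 = 138719 m

138719 m


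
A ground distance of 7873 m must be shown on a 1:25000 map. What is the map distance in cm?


map_cm = 7873 * 100 / 25000 = 31.492 cm ≈ 31.49 cm

31.49 cm


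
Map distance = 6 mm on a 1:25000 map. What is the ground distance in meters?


ground = 6 mm * 25000 / 1000 = 150.0 m

150.0 m


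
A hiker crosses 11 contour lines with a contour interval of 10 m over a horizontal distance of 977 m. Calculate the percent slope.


elevation change = 11 * 10 = 110 m
slope = 110 / 977 * 100 = 11.3%

11.3%


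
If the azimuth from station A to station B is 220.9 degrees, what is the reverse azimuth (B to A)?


back azimuth = (220.9 + 180) mod 360 = 40.9 degrees

40.9 degrees


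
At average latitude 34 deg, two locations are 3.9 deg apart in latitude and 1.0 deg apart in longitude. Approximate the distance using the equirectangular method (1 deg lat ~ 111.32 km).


dlat_km = 3.9 * 111.32 = 434.148
dlon_km = 1.0 * 111.32 * cos(34) ≈ 92.288
dist = sqrt(434.148^2 + 92.288^2) ≈ 443.8 km

443.8 km


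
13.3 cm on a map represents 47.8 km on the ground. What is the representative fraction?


ground = 47.8 km = 4780000 cm; RF denominator = ground / map = 4780000 / 13.3 ≈ 359398; RF = 1:359398

1:359398


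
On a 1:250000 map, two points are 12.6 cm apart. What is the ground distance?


ground = 12.6 cm * 250000 / 100 = 31500.0 m = 31.5 km

31.5 km


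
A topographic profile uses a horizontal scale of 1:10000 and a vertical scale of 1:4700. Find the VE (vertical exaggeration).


VE = horizontal_scale / vertical_scale = 10000 / 4700 ≈ 2.1

2.1x


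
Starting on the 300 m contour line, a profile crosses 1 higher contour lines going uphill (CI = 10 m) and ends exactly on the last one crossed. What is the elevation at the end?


elevation = 300 + 1 * 10 = 310 m

310 m


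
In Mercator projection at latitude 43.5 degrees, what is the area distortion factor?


area_distortion = 1/cos^2(43.5) = 1.901

1.901


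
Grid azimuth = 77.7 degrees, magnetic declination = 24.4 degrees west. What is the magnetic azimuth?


magnetic azimuth = grid azimuth - declination (east +ve)
mag_az = 77.7 - -24.4 = 102.1 degrees

102.1 degrees


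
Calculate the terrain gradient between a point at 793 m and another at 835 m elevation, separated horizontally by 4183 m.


gradient = (835 - 793) / 4183 = 42 / 4183 = 0.01

0.01


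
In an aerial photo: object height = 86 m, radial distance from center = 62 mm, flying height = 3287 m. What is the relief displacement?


d = h * r / H = 86 * 62 / 3287 = 1.62 mm

1.62 mm


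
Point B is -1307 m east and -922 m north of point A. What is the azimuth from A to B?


az = atan2(-1307, -922) = -125.2 deg
adjusted to 0-360: 234.8 degrees

234.8 degrees


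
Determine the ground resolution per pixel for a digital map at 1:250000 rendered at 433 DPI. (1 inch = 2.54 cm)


pixel_cm = 2.54 / 433 ≈ 0.005866 cm
ground = pixel_cm * 250000 / 100 = 2.54 * 250000 / (433 * 100) = 635000 / 43300 ≈ 14.67 m

14.67 m


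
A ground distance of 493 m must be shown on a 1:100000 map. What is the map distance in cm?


map_cm = 493 * 100 / 100000 = 0.493 cm ≈ 0.49 cm

0.49 cm


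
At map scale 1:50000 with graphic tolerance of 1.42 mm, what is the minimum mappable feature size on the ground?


ground = 1.42 mm * 50000 / 1000 = 71.0 m

71.0 m


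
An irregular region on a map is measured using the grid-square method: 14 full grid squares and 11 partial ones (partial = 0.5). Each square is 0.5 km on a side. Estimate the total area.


effective squares = 14 + 11 * 0.5 = 19.5
area = 19.5 * 0.25 = 4.875 km^2

4.875 km^2


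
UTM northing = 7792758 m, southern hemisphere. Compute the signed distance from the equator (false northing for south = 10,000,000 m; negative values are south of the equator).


For southern: actual = 7792758 - 10000000 = -2207242 m

-2207242 m


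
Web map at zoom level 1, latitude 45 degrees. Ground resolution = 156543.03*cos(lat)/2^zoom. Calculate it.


res = 156543.03 * cos(45) / 2^1 = 156543.03 * 0.70710678 / 2 = 55346.32 m/pixel

55346.32 m/pixel


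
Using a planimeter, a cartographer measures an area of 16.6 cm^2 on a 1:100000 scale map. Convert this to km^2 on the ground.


ground_area = 16.6 * (100000/100)^2 = 16600000.0 m^2 = 16.6 km^2

16.6 km^2


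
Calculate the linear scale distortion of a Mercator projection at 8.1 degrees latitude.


SF = 1 / cos(8.1) = 1 / 0.990024 = 1.01

1.01


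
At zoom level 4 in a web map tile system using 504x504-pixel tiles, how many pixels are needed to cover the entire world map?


tiles per axis = 2^4 = 16
total tiles = 16^2 = 256
pixels per axis = 16 * 504 = 8064
total pixels = 8064^2 = 65028096

65028096 pixels


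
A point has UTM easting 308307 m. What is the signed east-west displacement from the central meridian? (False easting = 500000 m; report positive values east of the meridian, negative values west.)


displacement = 308307 - 500000 = -191693 m

-191693 m


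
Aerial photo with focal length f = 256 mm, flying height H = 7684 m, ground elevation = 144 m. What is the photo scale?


scale = f / (H - h) = 256 mm / 7540 m = 256 / 7540000 = 1:29453

1:29453


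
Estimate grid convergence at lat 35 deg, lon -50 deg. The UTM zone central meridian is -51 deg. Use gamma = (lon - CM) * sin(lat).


gamma = (-50 - -51) * sin(35) = 1 * 0.573576 = 0.574 degrees

0.574 degrees


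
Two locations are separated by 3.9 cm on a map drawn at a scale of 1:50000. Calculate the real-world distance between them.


ground = 3.9 cm * 50000 / 100 = 1950.0 m = 1.95 km

1.95 km


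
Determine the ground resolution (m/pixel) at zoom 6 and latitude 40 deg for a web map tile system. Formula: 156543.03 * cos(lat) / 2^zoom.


res = 156543.03 * cos(40) / 2^6 = 156543.03 * 0.76604444 / 64 = 1873.73 m/pixel

1873.73 m/pixel


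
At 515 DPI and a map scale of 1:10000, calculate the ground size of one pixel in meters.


pixel_cm = 2.54 / 515 ≈ 0.004932 cm
ground = pixel_cm * 10000 / 100 = 2.54 * 10000 / (515 * 100) = 25400 / 51500 ≈ 0.49 m

0.49 m


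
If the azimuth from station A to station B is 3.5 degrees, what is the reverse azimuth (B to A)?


back azimuth = (3.5 + 180) mod 360 = 183.5 degrees

183.5 degrees


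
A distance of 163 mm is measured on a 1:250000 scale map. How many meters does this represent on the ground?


ground = 163 mm * 250000 / 1000 = 40750.0 m

40750.0 m


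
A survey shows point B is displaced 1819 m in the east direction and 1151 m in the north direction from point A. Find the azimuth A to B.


az = atan2(1819, 1151) = 57.7 deg
adjusted to 0-360: 57.7 degrees

57.7 degrees


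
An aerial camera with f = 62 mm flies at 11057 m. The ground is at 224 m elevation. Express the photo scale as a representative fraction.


scale = f / (H - h) = 62 mm / 10833 m = 62 / 10833000 = 1:174726

1:174726


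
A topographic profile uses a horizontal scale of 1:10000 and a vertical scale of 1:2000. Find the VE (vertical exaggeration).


VE = horizontal_scale / vertical_scale = 10000 / 2000 = 5.0

5.0x


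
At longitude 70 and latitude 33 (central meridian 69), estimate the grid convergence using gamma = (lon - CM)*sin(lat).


gamma = (70 - 69) * sin(33) = 1 * 0.544639 = 0.545 degrees

0.545 degrees


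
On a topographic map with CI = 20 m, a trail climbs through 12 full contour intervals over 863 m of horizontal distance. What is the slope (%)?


elevation change = 12 * 20 = 240 m
slope = 240 / 863 * 100 = 27.8%

27.8%


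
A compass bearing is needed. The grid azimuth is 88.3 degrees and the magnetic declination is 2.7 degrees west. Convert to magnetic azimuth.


magnetic azimuth = grid azimuth - declination (east +ve)
mag_az = 88.3 - -2.7 = 91.0 degrees

91.0 degrees


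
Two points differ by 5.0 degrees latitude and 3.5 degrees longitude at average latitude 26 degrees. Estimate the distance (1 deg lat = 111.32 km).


dlat_km = 5.0 * 111.32 = 556.6
dlon_km = 3.5 * 111.32 * cos(26) ≈ 350.188
dist = sqrt(556.6^2 + 350.188^2) ≈ 657.6 km

657.6 km


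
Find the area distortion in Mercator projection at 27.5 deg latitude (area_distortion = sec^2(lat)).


area_distortion = 1/cos^2(27.5) = 1.271

1.271


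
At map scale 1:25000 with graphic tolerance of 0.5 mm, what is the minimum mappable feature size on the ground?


ground = 0.5 mm * 25000 / 1000 = 12.5 m

12.5 m


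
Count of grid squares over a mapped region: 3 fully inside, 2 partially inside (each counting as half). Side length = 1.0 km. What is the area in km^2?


effective squares = 3 + 2 * 0.5 = 4.0
area = 4.0 * 1.0 = 4.0 km^2

4.0 km^2


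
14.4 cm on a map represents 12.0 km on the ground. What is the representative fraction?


ground = 12.0 km = 1200000 cm; RF denominator = ground / map = 1200000 / 14.4 ≈ 83333; RF = 1:83333

1:83333


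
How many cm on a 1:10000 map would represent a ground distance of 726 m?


map_cm = 726 * 100 / 10000 = 7.26 cm

7.26 cm


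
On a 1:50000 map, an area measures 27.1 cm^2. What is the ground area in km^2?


ground_area = 27.1 * (50000/100)^2 = 6775000.0 m^2 = 6.775 km^2

6.775 km^2


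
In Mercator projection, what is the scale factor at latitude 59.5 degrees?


SF = 1 / cos(59.5) = 1 / 0.507538 = 1.97

1.97


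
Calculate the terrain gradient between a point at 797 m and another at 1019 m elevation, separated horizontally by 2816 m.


gradient = (1019 - 797) / 2816 = 222 / 2816 = 0.0788

0.0788


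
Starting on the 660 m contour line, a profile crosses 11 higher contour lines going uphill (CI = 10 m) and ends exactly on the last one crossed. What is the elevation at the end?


elevation = 660 + 11 * 10 = 770 m

770 m


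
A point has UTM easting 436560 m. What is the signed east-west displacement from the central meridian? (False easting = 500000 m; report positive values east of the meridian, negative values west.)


displacement = 436560 - 500000 = -63440 m

-63440 m


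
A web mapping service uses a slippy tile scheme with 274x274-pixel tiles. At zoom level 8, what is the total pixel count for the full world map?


tiles per axis = 2^8 = 256
total tiles = 256^2 = 65536
pixels per axis = 256 * 274 = 70144
total pixels = 70144^2 = 4920180736

4920180736 pixels


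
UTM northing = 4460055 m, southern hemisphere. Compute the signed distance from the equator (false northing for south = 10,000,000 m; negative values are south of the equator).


For southern: actual = 4460055 - 10000000 = -5539945 m

-5539945 m


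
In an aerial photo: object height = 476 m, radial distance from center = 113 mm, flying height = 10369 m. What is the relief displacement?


d = h * r / H = 476 * 113 / 10369 = 5.19 mm

5.19 mm


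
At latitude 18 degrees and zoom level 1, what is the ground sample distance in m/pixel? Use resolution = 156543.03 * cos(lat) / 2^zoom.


res = 156543.03 * cos(18) / 2^1 = 156543.03 * 0.95105652 / 2 = 74440.63 m/pixel

74440.63 m/pixel


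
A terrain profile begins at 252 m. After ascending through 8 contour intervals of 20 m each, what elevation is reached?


elevation = 252 + 8 * 20 = 412 m

412 m


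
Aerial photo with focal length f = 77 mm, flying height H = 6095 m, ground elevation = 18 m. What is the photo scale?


scale = f / (H - h) = 77 mm / 6077 m = 77 / 6077000 = 1:78922

1:78922


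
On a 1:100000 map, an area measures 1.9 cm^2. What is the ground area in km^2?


ground_area = 1.9 * (100000/100)^2 = 1900000.0 m^2 = 1.9 km^2

1.9 km^2


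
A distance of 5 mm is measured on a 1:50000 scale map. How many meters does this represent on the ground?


ground = 5 mm * 50000 / 1000 = 250.0 m

250.0 m


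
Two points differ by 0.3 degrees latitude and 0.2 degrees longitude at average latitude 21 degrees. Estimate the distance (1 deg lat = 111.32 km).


dlat_km = 0.3 * 111.32 = 33.396
dlon_km = 0.2 * 111.32 * cos(21) ≈ 20.785
dist = sqrt(33.396^2 + 20.785^2) ≈ 39.3 km

39.3 km


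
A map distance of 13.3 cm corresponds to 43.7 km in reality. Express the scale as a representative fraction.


ground = 43.7 km = 4370000 cm; RF denominator = ground / map = 4370000 / 13.3 ≈ 328571; RF = 1:328571

1:328571


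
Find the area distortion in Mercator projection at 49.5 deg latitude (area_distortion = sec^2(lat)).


area_distortion = 1/cos^2(49.5) = 2.371

2.371


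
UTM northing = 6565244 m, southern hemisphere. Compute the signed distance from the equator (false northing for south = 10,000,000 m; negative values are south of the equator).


For southern: actual = 6565244 - 10000000 = -3434756 m

-3434756 m


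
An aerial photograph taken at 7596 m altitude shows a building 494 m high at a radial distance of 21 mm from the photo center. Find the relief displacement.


d = h * r / H = 494 * 21 / 7596 = 1.37 mm

1.37 mm


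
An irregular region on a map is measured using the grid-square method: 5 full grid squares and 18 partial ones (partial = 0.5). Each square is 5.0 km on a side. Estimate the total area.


effective squares = 5 + 18 * 0.5 = 14.0
area = 14.0 * 25.0 = 350.0 km^2

350.0 km^2


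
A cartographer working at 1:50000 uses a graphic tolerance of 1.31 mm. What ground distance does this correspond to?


ground = 1.31 mm * 50000 / 1000 = 65.5 m

65.5 m


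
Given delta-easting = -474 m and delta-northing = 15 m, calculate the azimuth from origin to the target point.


az = atan2(-474, 15) = -88.2 deg
adjusted to 0-360: 271.8 degrees

271.8 degrees


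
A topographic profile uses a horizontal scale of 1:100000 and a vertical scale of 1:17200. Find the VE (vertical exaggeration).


VE = horizontal_scale / vertical_scale = 100000 / 17200 ≈ 5.8

5.8x


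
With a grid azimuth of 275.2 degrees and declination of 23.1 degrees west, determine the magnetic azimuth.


magnetic azimuth = grid azimuth - declination (east +ve)
mag_az = 275.2 - -23.1 = 298.3 degrees

298.3 degrees


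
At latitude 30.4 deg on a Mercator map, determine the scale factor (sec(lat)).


SF = 1 / cos(30.4) = 1 / 0.862514 = 1.159

1.159


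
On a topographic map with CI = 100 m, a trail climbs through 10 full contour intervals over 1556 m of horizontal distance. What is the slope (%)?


elevation change = 10 * 100 = 1000 m
slope = 1000 / 1556 * 100 = 64.3%

64.3%


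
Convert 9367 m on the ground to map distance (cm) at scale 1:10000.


map_cm = 9367 * 100 / 10000 = 93.67 cm

93.67 cm


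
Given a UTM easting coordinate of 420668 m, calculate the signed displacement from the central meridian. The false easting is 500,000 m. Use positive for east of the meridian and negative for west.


displacement = 420668 - 500000 = -79332 m

-79332 m


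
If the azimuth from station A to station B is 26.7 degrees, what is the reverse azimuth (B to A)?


back azimuth = (26.7 + 180) mod 360 = 206.7 degrees

206.7 degrees


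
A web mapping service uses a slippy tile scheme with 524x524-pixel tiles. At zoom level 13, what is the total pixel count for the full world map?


tiles per axis = 2^13 = 8192
total tiles = 8192^2 = 67108864
pixels per axis = 8192 * 524 = 4292608
total pixels = 4292608^2 = 18426483441664

18426483441664 pixels


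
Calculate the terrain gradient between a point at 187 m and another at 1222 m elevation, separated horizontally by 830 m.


gradient = (1222 - 187) / 830 = 1035 / 830 = 1.247

1.247


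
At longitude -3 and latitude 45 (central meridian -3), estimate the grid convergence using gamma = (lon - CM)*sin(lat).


gamma = (-3 - -3) * sin(45) = 0 * 0.707107 = 0.0 degrees

0.0 degrees


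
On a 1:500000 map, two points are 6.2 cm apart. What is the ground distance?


ground = 6.2 cm * 500000 / 100 = 31000.0 m = 31.0 km

31.0 km


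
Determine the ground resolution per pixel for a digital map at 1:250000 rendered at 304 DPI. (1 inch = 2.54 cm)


pixel_cm = 2.54 / 304 ≈ 0.008355 cm
ground = pixel_cm * 250000 / 100 = 2.54 * 250000 / (304 * 100) = 635000 / 30400 ≈ 20.89 m

20.89 m


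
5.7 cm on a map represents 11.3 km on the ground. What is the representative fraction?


ground = 11.3 km = 1130000 cm; RF denominator = ground / map = 1130000 / 5.7 ≈ 198246; RF = 1:198246

1:198246


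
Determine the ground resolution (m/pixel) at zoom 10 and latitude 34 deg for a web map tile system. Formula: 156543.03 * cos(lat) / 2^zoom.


res = 156543.03 * cos(34) / 2^10 = 156543.03 * 0.82903757 / 1024 = 126.74 m/pixel

126.74 m/pixel


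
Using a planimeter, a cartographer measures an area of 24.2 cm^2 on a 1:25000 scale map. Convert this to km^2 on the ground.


ground_area = 24.2 * (25000/100)^2 = 1512500.0 m^2 = 1.5125 km^2 ≈ 1.513 km^2

1.513 km^2


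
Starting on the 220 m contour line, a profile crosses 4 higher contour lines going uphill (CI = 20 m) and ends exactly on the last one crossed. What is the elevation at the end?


elevation = 220 + 4 * 20 = 300 m

300 m


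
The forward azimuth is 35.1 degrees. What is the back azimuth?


back azimuth = (35.1 + 180) mod 360 = 215.1 degrees

215.1 degrees


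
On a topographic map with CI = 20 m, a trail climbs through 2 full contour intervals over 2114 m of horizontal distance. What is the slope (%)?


elevation change = 2 * 20 = 40 m
slope = 40 / 2114 * 100 = 1.9%

1.9%


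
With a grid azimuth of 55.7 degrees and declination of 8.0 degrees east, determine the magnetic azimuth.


magnetic azimuth = grid azimuth - declination (east +ve)
mag_az = 55.7 - 8.0 = 47.7 degrees

47.7 degrees


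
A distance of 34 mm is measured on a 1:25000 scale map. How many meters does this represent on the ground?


ground = 34 mm * 25000 / 1000 = 850.0 m

850.0 m


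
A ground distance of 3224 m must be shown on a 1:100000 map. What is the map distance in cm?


map_cm = 3224 * 100 / 100000 = 3.224 cm ≈ 3.22 cm

3.22 cm


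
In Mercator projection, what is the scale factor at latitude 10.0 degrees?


SF = 1 / cos(10.0) = 1 / 0.984808 = 1.015

1.015


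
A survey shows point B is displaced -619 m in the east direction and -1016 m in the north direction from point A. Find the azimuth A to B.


az = atan2(-619, -1016) = -148.6 deg
adjusted to 0-360: 211.4 degrees

211.4 degrees


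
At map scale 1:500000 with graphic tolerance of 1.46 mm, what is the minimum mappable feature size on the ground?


ground = 1.46 mm * 500000 / 1000 = 730.0 m

730.0 m


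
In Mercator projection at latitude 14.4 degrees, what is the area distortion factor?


area_distortion = 1/cos^2(14.4) = 1.066

1.066


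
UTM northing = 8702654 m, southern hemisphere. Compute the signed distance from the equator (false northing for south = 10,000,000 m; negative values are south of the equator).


For southern: actual = 8702654 - 10000000 = -1297346 m

-1297346 m


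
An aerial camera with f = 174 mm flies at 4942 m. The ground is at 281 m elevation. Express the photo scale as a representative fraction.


scale = f / (H - h) = 174 mm / 4661 m = 174 / 4661000 = 1:26787

1:26787


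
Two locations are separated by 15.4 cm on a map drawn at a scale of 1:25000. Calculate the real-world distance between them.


ground = 15.4 cm * 25000 / 100 = 3850.0 m = 3.85 km

3.85 km


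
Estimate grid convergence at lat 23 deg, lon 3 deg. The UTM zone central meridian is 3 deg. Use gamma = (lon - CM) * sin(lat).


gamma = (3 - 3) * sin(23) = 0 * 0.390731 = 0.0 degrees

0.0 degrees


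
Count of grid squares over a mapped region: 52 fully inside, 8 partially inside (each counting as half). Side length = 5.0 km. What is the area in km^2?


effective squares = 52 + 8 * 0.5 = 56.0
area = 56.0 * 25.0 = 1400.0 km^2

1400.0 km^2


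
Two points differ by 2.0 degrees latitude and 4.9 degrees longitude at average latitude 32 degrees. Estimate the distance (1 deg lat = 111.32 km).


dlat_km = 2.0 * 111.32 = 222.64
dlon_km = 4.9 * 111.32 * cos(32) ≈ 462.583
dist = sqrt(222.64^2 + 462.583^2) ≈ 513.4 km

513.4 km


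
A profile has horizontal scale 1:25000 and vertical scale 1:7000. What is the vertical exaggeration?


VE = horizontal_scale / vertical_scale = 25000 / 7000 ≈ 3.6

3.6x


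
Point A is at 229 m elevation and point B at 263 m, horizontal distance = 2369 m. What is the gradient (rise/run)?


gradient = (263 - 229) / 2369 = 34 / 2369 = 0.0144

0.0144


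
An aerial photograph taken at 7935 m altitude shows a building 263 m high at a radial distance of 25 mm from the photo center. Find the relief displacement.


d = h * r / H = 263 * 25 / 7935 = 0.83 mm

0.83 mm


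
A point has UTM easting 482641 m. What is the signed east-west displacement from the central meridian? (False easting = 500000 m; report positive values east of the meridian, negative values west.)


displacement = 482641 - 500000 = -17359 m

-17359 m


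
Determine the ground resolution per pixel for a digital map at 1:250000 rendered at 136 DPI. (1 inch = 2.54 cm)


pixel_cm = 2.54 / 136 ≈ 0.018676 cm
ground = pixel_cm * 250000 / 100 = 2.54 * 250000 / (136 * 100) = 635000 / 13600 ≈ 46.69 m

46.69 m


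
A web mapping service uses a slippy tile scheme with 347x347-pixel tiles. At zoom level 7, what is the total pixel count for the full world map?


tiles per axis = 2^7 = 128
total tiles = 128^2 = 16384
pixels per axis = 128 * 347 = 44416
total pixels = 44416^2 = 1972781056

1972781056 pixels


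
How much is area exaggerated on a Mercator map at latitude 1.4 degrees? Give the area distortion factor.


area_distortion = 1/cos^2(1.4) = 1.001

1.001


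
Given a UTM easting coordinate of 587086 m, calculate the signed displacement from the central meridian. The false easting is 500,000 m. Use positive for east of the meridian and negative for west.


displacement = 587086 - 500000 = 87086 m

87086 m


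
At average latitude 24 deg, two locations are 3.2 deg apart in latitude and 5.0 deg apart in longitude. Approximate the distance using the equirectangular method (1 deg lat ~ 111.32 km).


dlat_km = 3.2 * 111.32 = 356.224
dlon_km = 5.0 * 111.32 * cos(24) ≈ 508.479
dist = sqrt(356.224^2 + 508.479^2) ≈ 620.8 km

620.8 km


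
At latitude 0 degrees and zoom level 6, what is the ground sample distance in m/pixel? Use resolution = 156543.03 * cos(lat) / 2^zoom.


res = 156543.03 * cos(0) / 2^6 = 156543.03 * 1.0 / 64 = 2445.98 m/pixel

2445.98 m/pixel


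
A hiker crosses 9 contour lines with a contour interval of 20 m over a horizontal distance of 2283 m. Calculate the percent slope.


elevation change = 9 * 20 = 180 m
slope = 180 / 2283 * 100 = 7.9%

7.9%


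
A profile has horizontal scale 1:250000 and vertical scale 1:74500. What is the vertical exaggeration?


VE = horizontal_scale / vertical_scale = 250000 / 74500 ≈ 3.4

3.4x


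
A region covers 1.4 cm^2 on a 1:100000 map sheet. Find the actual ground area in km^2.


ground_area = 1.4 * (100000/100)^2 = 1400000.0 m^2 = 1.4 km^2

1.4 km^2


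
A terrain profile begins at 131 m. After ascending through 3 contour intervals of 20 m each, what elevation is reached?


elevation = 131 + 3 * 20 = 191 m

191 m


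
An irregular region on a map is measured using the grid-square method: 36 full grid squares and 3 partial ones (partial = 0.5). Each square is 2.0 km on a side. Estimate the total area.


effective squares = 36 + 3 * 0.5 = 37.5
area = 37.5 * 4.0 = 150.0 km^2

150.0 km^2


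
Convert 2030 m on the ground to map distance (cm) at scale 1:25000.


map_cm = 2030 * 100 / 25000 = 8.12 cm

8.12 cm


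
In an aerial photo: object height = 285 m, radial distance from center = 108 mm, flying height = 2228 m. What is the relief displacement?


d = h * r / H = 285 * 108 / 2228 = 13.82 mm

13.82 mm
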